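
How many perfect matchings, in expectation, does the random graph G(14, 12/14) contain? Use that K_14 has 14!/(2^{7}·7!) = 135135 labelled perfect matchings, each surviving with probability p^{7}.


K_14 has 14!/(2^{7}·7!) = 135135 labelled perfect matchings.
For each such perfect matching H, let X_H = 1 if all 7 edges of H are present in G. Then P[X_H = 1] = p^{7} = (6/7)^{7} = 279936/823543.
By linearity of expectation: E[X] = Σ_H E[X_H] = 135135 · p^{7} = 135135 · 279936/823543 = 5404164480/117649.
Numerically: E[X] ≈ 4.59e+04.

E[X] = 135135 · (6/7)^{7} = 5404164480/117649 ≈ 4.59e+04.


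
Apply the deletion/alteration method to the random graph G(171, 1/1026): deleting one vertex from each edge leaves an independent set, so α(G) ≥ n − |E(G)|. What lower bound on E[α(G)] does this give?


E[|E(G)|] = C(171, 2)·p = 14535 · (1/1026) = 85/6.
E[α(G)] ≥ n − E[|E(G)|] = 171 − 85/6 = 941/6.
Numerically: ≈ 156.8333.
(This is only a lower bound; the true E[α(G)] may be larger.)

E[α(G)] ≥ 941/6 ≈ 156.8333.


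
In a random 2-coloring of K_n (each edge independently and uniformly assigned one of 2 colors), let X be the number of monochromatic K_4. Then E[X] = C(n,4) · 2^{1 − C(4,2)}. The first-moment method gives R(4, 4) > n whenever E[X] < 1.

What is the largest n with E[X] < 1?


We need C(n, 4) · 2^{1 − 6} < 1, i.e. C(n, 4) < 2^{6 − 1} = 32.
Check values of n near the boundary:
  n = 4: C(4, 4) = 1; 1 < 32? YES
  n = 5: C(5, 4) = 5; 5 < 32? YES
  n = 6: C(6, 4) = 15; 15 < 32? YES
  n = 7: C(7, 4) = 35; 35 < 32? NO
  n = 8: C(8, 4) = 70; 70 < 32? NO
The largest n with C(n, 4) < 32 is n = 6 (where E[X] = 15/32 ≈ 0.469). Hence R(4, 4) > 6, i.e. R(4, 4) ≥ 7.

Largest n = 6; hence R(4, 4) > 6.


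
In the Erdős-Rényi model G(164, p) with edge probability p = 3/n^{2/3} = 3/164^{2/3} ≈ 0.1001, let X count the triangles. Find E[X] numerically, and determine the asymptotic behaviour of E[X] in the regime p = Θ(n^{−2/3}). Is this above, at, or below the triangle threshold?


Number of potential triangles: C(164, 3) = 721764.
Each occurs with probability p³ ≈ (0.1001)³ ≈ 1.003867e-03.
By linearity: E[X] = C(164, 3)·p³ ≈ 721764 · 1.003867e-03 ≈ 724.5549.
Since α = 2/3 < 1, p = c/n^{2/3} ≫ 1/n is above the triangle threshold p ~ 1/n. Asymptotically E[X] ~ (c³/6)·n^{3(1−α)} = (3³/6)·n^{1} → ∞; triangles are abundant w.h.p.

E[X] ≈ 724.5549; in regime p = Θ(1/n^{2/3}) E[X] diverges (above the triangle threshold p ~ 1/n).


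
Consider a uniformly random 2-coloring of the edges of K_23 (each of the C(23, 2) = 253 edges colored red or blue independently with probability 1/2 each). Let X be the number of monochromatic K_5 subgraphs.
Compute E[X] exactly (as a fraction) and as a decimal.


Let X = Σ_S X_S over the C(23, 5) = 33649 subsets S of size 5, where X_S = 1 if the K_5 on S is monochromatic.
For a fixed S, the K_5 on S has C(5, 2) = 10 edges. P[all 10 edges red] = (1/2)^10, and likewise for blue, so P[monochromatic] = 2·(1/2)^10 = 2^{1 − 10} = 1/512.
By linearity: E[X] = C(23, 5) · 2^{1 − 10} = 33649 · 1/512 = 33649/512.
Numerically: E[X] ≈ 65.72070.

E[X] = C(23,5)·2^(1−C(5,2)) = 33649/512 ≈ 65.72070.


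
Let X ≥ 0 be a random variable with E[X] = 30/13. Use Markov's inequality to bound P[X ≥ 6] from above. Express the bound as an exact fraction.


μ = E[X] = 30/13, a = 6.
Markov: P[X ≥ 6] ≤ μ/a = (30/13)/6 = 5/13.
Numerically: ≈ 0.38462.
(Since a = 6 > μ = 2.30769, the bound 5/13 is < 1 and informative.)

P[X ≥ 6] ≤ 5/13 ≈ 0.38462.


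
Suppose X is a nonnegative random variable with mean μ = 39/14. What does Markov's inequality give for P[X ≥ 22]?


μ = E[X] = 39/14, a = 22.
Markov: P[X ≥ 22] ≤ μ/a = (39/14)/22 = 39/308.
Numerically: ≈ 0.1266.
(Since a = 22 > μ = 2.7857, the bound 39/308 is < 1 and informative.)

P[X ≥ 22] ≤ 39/308 ≈ 0.1266.


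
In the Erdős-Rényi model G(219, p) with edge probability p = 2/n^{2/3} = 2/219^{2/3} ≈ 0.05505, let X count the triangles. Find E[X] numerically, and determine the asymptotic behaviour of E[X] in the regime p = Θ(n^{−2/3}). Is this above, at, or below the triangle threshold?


Number of potential triangles: C(219, 3) = 1726669.
Each occurs with probability p³ ≈ (0.05505)³ ≈ 1.668022e-04.
By linearity: E[X] = C(219, 3)·p³ ≈ 1726669 · 1.668022e-04 ≈ 288.0122.
Since α = 2/3 < 1, p = c/n^{2/3} ≫ 1/n is above the triangle threshold p ~ 1/n. Asymptotically E[X] ~ (c³/6)·n^{3(1−α)} = (2³/6)·n^{1} → ∞; triangles are abundant w.h.p.

E[X] ≈ 288.0122; in regime p = Θ(1/n^{2/3}) E[X] diverges (above the triangle threshold p ~ 1/n).


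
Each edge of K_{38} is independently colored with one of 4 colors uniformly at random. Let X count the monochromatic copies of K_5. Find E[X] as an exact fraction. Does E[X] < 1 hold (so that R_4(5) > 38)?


E[X] = C(38, 5) · 4^{1 − 10} = 501942 · 4^{−9} = 501942/262144.
As a reduced fraction: E[X] = 250971/131072 ≈ 1.914757.
Is E[X] < 1? NO.
Since E[X] ≥ 1, the first-moment bound is inconclusive at n = 38; it does NOT by itself certify R_4(5) > 38.

E[X] = 250971/131072 ≈ 1.914757; E[X] ≥ 1; first-moment method inconclusive here.


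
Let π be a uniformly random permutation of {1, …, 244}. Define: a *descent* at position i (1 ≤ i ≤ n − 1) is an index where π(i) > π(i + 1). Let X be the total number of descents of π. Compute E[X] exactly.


Write X = Σ X_I over i = 1, …, 243, with X_I the indicator of one descent.
There are 243 indicators.
For each fixed i, the pair (π(i), π(i+1)) is a uniformly random ordered pair of distinct values from {1, …, 244}; by symmetry P[π(i) > π(i+1)] = 1/2.
By linearity: E[X] = 243 · (1/2) = (244 − 1) · (1/2) = 243/2 ≈ 121.5000.

E[X] = 243/2 = 121.5000.


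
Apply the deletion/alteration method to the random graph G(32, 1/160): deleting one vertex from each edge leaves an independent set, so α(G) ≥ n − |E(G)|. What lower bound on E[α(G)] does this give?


E[|E(G)|] = C(32, 2)·p = 496 · (1/160) = 31/10.
E[α(G)] ≥ n − E[|E(G)|] = 32 − 31/10 = 289/10.
Numerically: ≈ 28.9000.
(This is only a lower bound; the true E[α(G)] may be larger.)

E[α(G)] ≥ 289/10 ≈ 28.9000.


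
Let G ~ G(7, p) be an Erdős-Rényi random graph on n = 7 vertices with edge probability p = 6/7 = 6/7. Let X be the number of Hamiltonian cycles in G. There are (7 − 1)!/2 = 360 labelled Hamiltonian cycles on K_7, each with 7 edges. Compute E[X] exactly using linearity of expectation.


K_7 has (7 − 1)!/2 = 360 labelled Hamiltonian cycles.
For each such Hamiltonian cycle H, let X_H = 1 if all 7 edges of H are present in G. Then P[X_H = 1] = p^{7} = (6/7)^{7} = 279936/823543.
By linearity of expectation: E[X] = Σ_H E[X_H] = 360 · p^{7} = 360 · 279936/823543 = 100776960/823543.
Numerically: E[X] ≈ 122.

E[X] = 360 · (6/7)^{7} = 100776960/823543 ≈ 122.


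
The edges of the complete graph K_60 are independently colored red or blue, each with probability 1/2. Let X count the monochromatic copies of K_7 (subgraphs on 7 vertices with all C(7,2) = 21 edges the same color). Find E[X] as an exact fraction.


Let X = Σ_S X_S over the C(60, 7) = 386206920 subsets S of size 7, where X_S = 1 if the K_7 on S is monochromatic.
For a fixed S, the K_7 on S has C(7, 2) = 21 edges. P[all 21 edges red] = (1/2)^21, and likewise for blue, so P[monochromatic] = 2·(1/2)^21 = 2^{1 − 21} = 1/1048576.
By linearity of expectation: E[X] = C(60, 7) · 2^{1 − 21} = 386206920 · 1/1048576 = 48275865/131072.
Numerically: E[X] ≈ 368.3156.

E[X] = C(60,7)·2^(1−C(7,2)) = 48275865/131072 ≈ 368.3156.


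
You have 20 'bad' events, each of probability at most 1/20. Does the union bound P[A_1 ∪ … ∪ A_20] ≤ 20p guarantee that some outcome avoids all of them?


Union bound: P[∪_{i=1}^{20} A_i] ≤ Σ_i P[A_i] ≤ 20·p = 20·(1/20) = 1.
Numerically: 1 ≈ 1.000000.
Is 1 < 1? NO.
Since the bound 1 is ≥ 1, the union bound is uninformative here; it does NOT by itself certify existence.

20·p = 1 ≈ 1.000000; existence NOT certified by the union bound.


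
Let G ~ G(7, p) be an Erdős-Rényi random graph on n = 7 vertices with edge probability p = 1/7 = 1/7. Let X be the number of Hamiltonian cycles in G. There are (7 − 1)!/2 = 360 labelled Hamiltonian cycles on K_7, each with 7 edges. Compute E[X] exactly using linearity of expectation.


K_7 has (7 − 1)!/2 = 360 labelled Hamiltonian cycles.
For each such Hamiltonian cycle H, let X_H = 1 if all 7 edges of H are present in G. Then P[X_H = 1] = p^{7} = (1/7)^{7} = 1/823543.
By linearity: E[X] = Σ_H E[X_H] = 360 · p^{7} = 360 · 1/823543 = 360/823543.
Numerically: E[X] ≈ 0.000437136.

E[X] = 360 · (1/7)^{7} = 360/823543 ≈ 0.000437136.


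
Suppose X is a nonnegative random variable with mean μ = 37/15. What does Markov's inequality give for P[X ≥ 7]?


μ = E[X] = 37/15, a = 7.
Markov: P[X ≥ 7] ≤ μ/a = (37/15)/7 = 37/105.
Numerically: ≈ 0.3524.
(Since a = 7 > μ = 2.4667, the bound 37/105 is < 1 and informative.)

P[X ≥ 7] ≤ 37/105 ≈ 0.3524.


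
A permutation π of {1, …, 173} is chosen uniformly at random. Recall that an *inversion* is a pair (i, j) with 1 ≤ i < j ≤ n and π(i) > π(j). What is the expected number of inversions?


Write X = Σ X_I over the C(173, 2) = 14878 pairs i < j, with X_I the indicator of one inversion.
There are 14878 indicators.
For each fixed pair i < j, the values π(i) and π(j) are two distinct elements of {1, …, 173} in uniformly random order; by symmetry P[π(i) > π(j)] = 1/2.
By linearity: E[X] = 14878 · (1/2) = C(173, 2) · (1/2) = 14878/2 = 7439 ≈ 7439.00000.

E[X] = 7439 = 7439.00000.


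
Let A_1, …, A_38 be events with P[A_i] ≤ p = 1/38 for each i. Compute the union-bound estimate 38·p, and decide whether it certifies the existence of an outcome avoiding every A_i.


Union bound: P[∪_{i=1}^{38} A_i] ≤ Σ_i P[A_i] ≤ 38·p = 38·(1/38) = 1.
Numerically: 1 ≈ 1.0000000.
Is 1 < 1? NO.
Since the bound 1 is ≥ 1, the union bound is uninformative here; it does NOT by itself certify existence.

38·p = 1 ≈ 1.0000000; existence NOT certified by the union bound.


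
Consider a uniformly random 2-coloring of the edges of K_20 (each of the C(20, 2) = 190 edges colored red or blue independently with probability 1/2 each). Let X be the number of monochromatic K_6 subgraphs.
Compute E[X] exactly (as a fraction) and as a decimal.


Let X = Σ_S X_S over the C(20, 6) = 38760 subsets S of size 6, where X_S = 1 if the K_6 on S is monochromatic.
For a fixed S, the K_6 on S has C(6, 2) = 15 edges. P[all 15 edges red] = (1/2)^15, and likewise for blue, so P[monochromatic] = 2·(1/2)^15 = 2^{1 − 15} = 1/16384.
By linearity of expectation: E[X] = C(20, 6) · 2^{1 − 15} = 38760 · 1/16384 = 4845/2048.
Numerically: E[X] ≈ 2.365723.

E[X] = C(20,6)·2^(1−C(6,2)) = 4845/2048 ≈ 2.365723.


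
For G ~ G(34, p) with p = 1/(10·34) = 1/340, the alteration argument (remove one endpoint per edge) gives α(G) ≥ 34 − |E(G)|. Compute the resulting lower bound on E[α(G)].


E[|E(G)|] = C(34, 2)·p = 561 · (1/340) = 33/20.
E[α(G)] ≥ n − E[|E(G)|] = 34 − 33/20 = 647/20.
Numerically: ≈ 32.35000.
(This is only a lower bound; the true E[α(G)] may be larger.)

E[α(G)] ≥ 647/20 ≈ 32.35000.


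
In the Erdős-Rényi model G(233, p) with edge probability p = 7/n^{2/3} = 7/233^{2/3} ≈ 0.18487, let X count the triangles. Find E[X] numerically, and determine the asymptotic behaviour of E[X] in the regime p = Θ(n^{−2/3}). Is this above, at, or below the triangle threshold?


Number of potential triangles: C(233, 3) = 2081156.
Each occurs with probability p³ ≈ (0.18487)³ ≈ 6.3180386e-03.
By linearity: E[X] = C(233, 3)·p³ ≈ 2081156 · 6.3180386e-03 ≈ 13148.82403.
Since α = 2/3 < 1, p = c/n^{2/3} ≫ 1/n is above the triangle threshold p ~ 1/n. Asymptotically E[X] ~ (c³/6)·n^{3(1−α)} = (7³/6)·n^{1} → ∞; triangles are abundant w.h.p.

E[X] ≈ 13148.82403; in regime p = Θ(1/n^{2/3}) E[X] diverges (above the triangle threshold p ~ 1/n).


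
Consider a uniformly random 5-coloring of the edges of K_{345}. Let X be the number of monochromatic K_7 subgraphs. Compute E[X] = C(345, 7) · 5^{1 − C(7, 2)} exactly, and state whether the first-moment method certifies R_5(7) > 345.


E[X] = C(345, 7) · 5^{1 − 21} = 108567596033820 · 5^{−20} = 108567596033820/95367431640625.
As a reduced fraction: E[X] = 21713519206764/19073486328125 ≈ 1.1384138.
Is E[X] < 1? NO.
Since E[X] ≥ 1, the first-moment bound is inconclusive at n = 345; it does NOT by itself certify R_5(7) > 345.

E[X] = 21713519206764/19073486328125 ≈ 1.1384138; E[X] ≥ 1; first-moment method inconclusive here.


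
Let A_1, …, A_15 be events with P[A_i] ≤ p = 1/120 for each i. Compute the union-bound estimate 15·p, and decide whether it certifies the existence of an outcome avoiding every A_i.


Union bound: P[∪_{i=1}^{15} A_i] ≤ Σ_i P[A_i] ≤ 15·p = 15·(1/120) = 1/8.
Numerically: 1/8 ≈ 0.1250.
Is 1/8 < 1? YES.
Since P[∪ A_i] ≤ 1/8 < 1, the complement has P[∩ A_i^c] ≥ 1 − 1/8 = 7/8 > 0, so some outcome avoids every A_i.

15·p = 1/8 ≈ 0.1250; existence CERTIFIED by the union bound.


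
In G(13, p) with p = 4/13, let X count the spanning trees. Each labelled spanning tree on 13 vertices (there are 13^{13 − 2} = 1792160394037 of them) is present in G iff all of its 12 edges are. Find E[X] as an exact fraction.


K_13 has 13^{13 − 2} = 1792160394037 labelled spanning trees.
For each such spanning tree H, let X_H = 1 if all 12 edges of H are present in G. Then P[X_H = 1] = p^{12} = (4/13)^{12} = 16777216/23298085122481.
Summing the indicators: E[X] = Σ_H E[X_H] = 1792160394037 · p^{12} = 1792160394037 · 16777216/23298085122481 = 16777216/13.
Numerically: E[X] ≈ 1.29056e+06.

E[X] = 1792160394037 · (4/13)^{12} = 16777216/13 ≈ 1.29056e+06.


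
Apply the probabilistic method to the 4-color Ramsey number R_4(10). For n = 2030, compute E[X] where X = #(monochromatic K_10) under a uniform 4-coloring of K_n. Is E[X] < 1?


E[X] = C(2030, 10) · 4^{1 − 45} = 320298626039392096327195965 · 4^{−44} = 320298626039392096327195965/309485009821345068724781056.
As a reduced fraction: E[X] = 320298626039392096327195965/309485009821345068724781056 ≈ 1.035.
Is E[X] < 1? NO.
Since E[X] ≥ 1, the first-moment bound is inconclusive at n = 2030; it does NOT by itself certify R_4(10) > 2030.

E[X] = 320298626039392096327195965/309485009821345068724781056 ≈ 1.035; E[X] ≥ 1; first-moment method inconclusive here.


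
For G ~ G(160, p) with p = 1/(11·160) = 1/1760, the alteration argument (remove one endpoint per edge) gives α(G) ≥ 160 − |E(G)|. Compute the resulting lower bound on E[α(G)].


E[|E(G)|] = C(160, 2)·p = 12720 · (1/1760) = 159/22.
E[α(G)] ≥ n − E[|E(G)|] = 160 − 159/22 = 3361/22.
Numerically: ≈ 152.772727.
(This is only a lower bound; the true E[α(G)] may be larger.)

E[α(G)] ≥ 3361/22 ≈ 152.772727.


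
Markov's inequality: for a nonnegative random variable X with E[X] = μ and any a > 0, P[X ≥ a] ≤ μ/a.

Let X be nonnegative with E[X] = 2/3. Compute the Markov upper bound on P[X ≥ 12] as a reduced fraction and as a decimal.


μ = E[X] = 2/3, a = 12.
Markov: P[X ≥ 12] ≤ μ/a = (2/3)/12 = 1/18.
Numerically: ≈ 0.05556.
(Since a = 12 > μ = 0.66667, the bound 1/18 is < 1 and informative.)

P[X ≥ 12] ≤ 1/18 ≈ 0.05556.


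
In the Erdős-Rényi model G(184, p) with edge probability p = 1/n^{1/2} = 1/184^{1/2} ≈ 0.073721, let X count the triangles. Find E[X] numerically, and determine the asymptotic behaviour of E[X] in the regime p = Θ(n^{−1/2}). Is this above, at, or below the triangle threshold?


Number of potential triangles: C(184, 3) = 1021384.
Each occurs with probability p³ ≈ (0.073721)³ ≈ 4.00657490e-04.
By linearity: E[X] = C(184, 3)·p³ ≈ 1021384 · 4.00657490e-04 ≈ 409.225149.
Since α = 1/2 < 1, p = c/n^{1/2} ≫ 1/n is above the triangle threshold p ~ 1/n. Asymptotically E[X] ~ (c³/6)·n^{3(1−α)} = (1³/6)·n^{1.5} → ∞; triangles are abundant w.h.p.

E[X] ≈ 409.225149; in regime p = Θ(1/n^{1/2}) E[X] diverges (above the triangle threshold p ~ 1/n).


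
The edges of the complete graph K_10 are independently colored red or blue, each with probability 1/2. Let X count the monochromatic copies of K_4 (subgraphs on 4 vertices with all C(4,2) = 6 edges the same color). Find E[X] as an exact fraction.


Let X = Σ_S X_S over the C(10, 4) = 210 subsets S of size 4, where X_S = 1 if the K_4 on S is monochromatic.
For a fixed S, the K_4 on S has C(4, 2) = 6 edges. P[all 6 edges red] = (1/2)^6, and likewise for blue, so P[monochromatic] = 2·(1/2)^6 = 2^{1 − 6} = 1/32.
Summing: E[X] = C(10, 4) · 2^{1 − 6} = 210 · 1/32 = 105/16.
Numerically: E[X] ≈ 6.56250.

E[X] = C(10,4)·2^(1−C(4,2)) = 105/16 ≈ 6.56250.


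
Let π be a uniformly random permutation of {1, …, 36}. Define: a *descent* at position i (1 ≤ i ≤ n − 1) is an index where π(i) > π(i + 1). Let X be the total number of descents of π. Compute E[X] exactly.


Write X = Σ X_I over i = 1, …, 35, with X_I the indicator of one descent.
There are 35 indicators.
For each fixed i, the pair (π(i), π(i+1)) is a uniformly random ordered pair of distinct values from {1, …, 36}; by symmetry P[π(i) > π(i+1)] = 1/2.
By linearity: E[X] = 35 · (1/2) = (36 − 1) · (1/2) = 35/2 ≈ 17.5000.

E[X] = 35/2 = 17.5000.


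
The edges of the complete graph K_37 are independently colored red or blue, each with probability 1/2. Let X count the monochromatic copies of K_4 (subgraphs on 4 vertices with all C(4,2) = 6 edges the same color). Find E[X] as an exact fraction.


Let X = Σ_S X_S over the C(37, 4) = 66045 subsets S of size 4, where X_S = 1 if the K_4 on S is monochromatic.
For a fixed S, the K_4 on S has C(4, 2) = 6 edges. P[all 6 edges red] = (1/2)^6, and likewise for blue, so P[monochromatic] = 2·(1/2)^6 = 2^{1 − 6} = 1/32.
By linearity of expectation: E[X] = C(37, 4) · 2^{1 − 6} = 66045 · 1/32 = 66045/32.
Numerically: E[X] ≈ 2063.906250.

E[X] = C(37,4)·2^(1−C(4,2)) = 66045/32 ≈ 2063.906250.


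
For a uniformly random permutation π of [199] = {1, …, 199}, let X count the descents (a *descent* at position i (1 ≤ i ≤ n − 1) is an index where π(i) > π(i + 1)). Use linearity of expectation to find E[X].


Write X = Σ X_I over i = 1, …, 198, with X_I the indicator of one descent.
There are 198 indicators.
For each fixed i, the pair (π(i), π(i+1)) is a uniformly random ordered pair of distinct values from {1, …, 199}; by symmetry P[π(i) > π(i+1)] = 1/2.
By linearity: E[X] = 198 · (1/2) = (199 − 1) · (1/2) = 99 ≈ 99.0000.

E[X] = 99 = 99.0000.


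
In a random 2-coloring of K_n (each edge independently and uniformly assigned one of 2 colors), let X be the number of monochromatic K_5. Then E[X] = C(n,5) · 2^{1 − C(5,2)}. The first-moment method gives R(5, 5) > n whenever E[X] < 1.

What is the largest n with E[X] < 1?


We need C(n, 5) · 2^{1 − 10} < 1, i.e. C(n, 5) < 2^{10 − 1} = 512.
Check values of n near the boundary:
  n = 7: C(7, 5) = 21; 21 < 512? YES
  n = 8: C(8, 5) = 56; 56 < 512? YES
  n = 9: C(9, 5) = 126; 126 < 512? YES
  n = 10: C(10, 5) = 252; 252 < 512? YES
  n = 11: C(11, 5) = 462; 462 < 512? YES
  n = 12: C(12, 5) = 792; 792 < 512? NO
  n = 13: C(13, 5) = 1287; 1287 < 512? NO
  n = 14: C(14, 5) = 2002; 2002 < 512? NO
The largest n with C(n, 5) < 512 is n = 11 (where E[X] = 231/256 ≈ 0.902). Hence R(5, 5) > 11, i.e. R(5, 5) ≥ 12.

Largest n = 11; hence R(5, 5) > 11.


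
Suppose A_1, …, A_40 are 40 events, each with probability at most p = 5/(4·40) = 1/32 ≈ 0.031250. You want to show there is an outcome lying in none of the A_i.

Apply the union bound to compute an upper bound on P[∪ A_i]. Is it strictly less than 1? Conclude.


Union bound: P[∪_{i=1}^{40} A_i] ≤ Σ_i P[A_i] ≤ 40·p = 40·(1/32) = 5/4.
Numerically: 5/4 ≈ 1.250000.
Is 5/4 < 1? NO.
Since the bound 5/4 is ≥ 1, the union bound is uninformative here; it does NOT by itself certify existence.

40·p = 5/4 ≈ 1.250000; existence NOT certified by the union bound.


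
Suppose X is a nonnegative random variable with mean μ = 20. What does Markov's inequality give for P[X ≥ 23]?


μ = E[X] = 20, a = 23.
Markov: P[X ≥ 23] ≤ μ/a = (20)/23 = 20/23.
Numerically: ≈ 0.8696.
(Since a = 23 > μ = 20.0000, the bound 20/23 is < 1 and informative.)

P[X ≥ 23] ≤ 20/23 ≈ 0.8696.


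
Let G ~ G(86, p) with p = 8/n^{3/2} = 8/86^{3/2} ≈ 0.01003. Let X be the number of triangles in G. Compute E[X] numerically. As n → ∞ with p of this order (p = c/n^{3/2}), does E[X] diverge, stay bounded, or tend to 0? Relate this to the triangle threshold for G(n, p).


Number of potential triangles: C(86, 3) = 102340.
Each occurs with probability p³ ≈ (0.01003)³ ≈ 1.009315e-06.
By linearity: E[X] = C(86, 3)·p³ ≈ 102340 · 1.009315e-06 ≈ 0.1033.
Since α = 3/2 > 1, p = c/n^{3/2} = o(1/n) is below the triangle threshold p ~ 1/n. Asymptotically E[X] ~ (c³/6)·n^{3(1−α)} = (8³/6)·n^{-1.5} → 0, so by Markov's inequality G has no triangles w.h.p.

E[X] ≈ 0.1033; in regime p = Θ(1/n^{3/2}) E[X] tends to 0 (below the triangle threshold p ~ 1/n).


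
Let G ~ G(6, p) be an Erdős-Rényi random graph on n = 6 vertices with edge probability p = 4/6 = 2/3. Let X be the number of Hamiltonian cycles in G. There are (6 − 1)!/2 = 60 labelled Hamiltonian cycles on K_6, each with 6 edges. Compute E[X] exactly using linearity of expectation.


K_6 has (6 − 1)!/2 = 60 labelled Hamiltonian cycles.
For each such Hamiltonian cycle H, let X_H = 1 if all 6 edges of H are present in G. Then P[X_H = 1] = p^{6} = (2/3)^{6} = 64/729.
Summing the indicators: E[X] = Σ_H E[X_H] = 60 · p^{6} = 60 · 64/729 = 1280/243.
Numerically: E[X] ≈ 5.2675.

E[X] = 60 · (2/3)^{6} = 1280/243 ≈ 5.2675.


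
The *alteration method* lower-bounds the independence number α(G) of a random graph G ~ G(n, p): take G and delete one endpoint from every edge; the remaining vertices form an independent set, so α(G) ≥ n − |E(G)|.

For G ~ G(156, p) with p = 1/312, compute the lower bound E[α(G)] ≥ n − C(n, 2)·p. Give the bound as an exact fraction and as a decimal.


E[|E(G)|] = C(156, 2)·p = 12090 · (1/312) = 155/4.
E[α(G)] ≥ n − E[|E(G)|] = 156 − 155/4 = 469/4.
Numerically: ≈ 117.250.
(This is only a lower bound; the true E[α(G)] may be larger.)

E[α(G)] ≥ 469/4 ≈ 117.250.


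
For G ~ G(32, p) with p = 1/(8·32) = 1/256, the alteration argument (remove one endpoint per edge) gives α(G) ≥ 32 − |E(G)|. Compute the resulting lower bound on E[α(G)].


E[|E(G)|] = C(32, 2)·p = 496 · (1/256) = 31/16.
E[α(G)] ≥ n − E[|E(G)|] = 32 − 31/16 = 481/16.
Numerically: ≈ 30.06250.
(This is only a lower bound; the true E[α(G)] may be larger.)

E[α(G)] ≥ 481/16 ≈ 30.06250.


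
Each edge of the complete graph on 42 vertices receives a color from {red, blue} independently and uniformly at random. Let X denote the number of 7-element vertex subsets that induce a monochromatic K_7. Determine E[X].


Let X = Σ_S X_S over the C(42, 7) = 26978328 subsets S of size 7, where X_S = 1 if the K_7 on S is monochromatic.
For a fixed S, the K_7 on S has C(7, 2) = 21 edges. P[all 21 edges red] = (1/2)^21, and likewise for blue, so P[monochromatic] = 2·(1/2)^21 = 2^{1 − 21} = 1/1048576.
By linearity: E[X] = C(42, 7) · 2^{1 − 21} = 26978328 · 1/1048576 = 3372291/131072.
Numerically: E[X] ≈ 25.728539.

E[X] = C(42,7)·2^(1−C(7,2)) = 3372291/131072 ≈ 25.728539.


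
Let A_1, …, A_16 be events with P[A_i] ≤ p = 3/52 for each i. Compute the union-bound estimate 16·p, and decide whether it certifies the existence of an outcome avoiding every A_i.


Union bound: P[∪_{i=1}^{16} A_i] ≤ Σ_i P[A_i] ≤ 16·p = 16·(3/52) = 12/13.
Numerically: 12/13 ≈ 0.923.
Is 12/13 < 1? YES.
Since P[∪ A_i] ≤ 12/13 < 1, the complement has P[∩ A_i^c] ≥ 1 − 12/13 = 1/13 > 0, so some outcome avoids every A_i.

16·p = 12/13 ≈ 0.923; existence CERTIFIED by the union bound.


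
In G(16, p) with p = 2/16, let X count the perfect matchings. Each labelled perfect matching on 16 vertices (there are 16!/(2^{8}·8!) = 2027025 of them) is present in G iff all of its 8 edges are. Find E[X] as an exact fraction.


K_16 has 16!/(2^{8}·8!) = 2027025 labelled perfect matchings.
For each such perfect matching H, let X_H = 1 if all 8 edges of H are present in G. Then P[X_H = 1] = p^{8} = (1/8)^{8} = 1/16777216.
By linearity: E[X] = Σ_H E[X_H] = 2027025 · p^{8} = 2027025 · 1/16777216 = 2027025/16777216.
Numerically: E[X] ≈ 0.1208.

E[X] = 2027025 · (1/8)^{8} = 2027025/16777216 ≈ 0.1208.


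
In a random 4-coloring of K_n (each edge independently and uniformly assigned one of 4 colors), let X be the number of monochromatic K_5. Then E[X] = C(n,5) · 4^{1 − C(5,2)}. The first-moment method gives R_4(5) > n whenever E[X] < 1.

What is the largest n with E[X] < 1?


We need C(n, 5) · 4^{1 − 10} < 1, i.e. C(n, 5) < 4^{10 − 1} = 262144.
Check values of n near the boundary:
  n = 32: C(32, 5) = 201376; 201376 < 262144? YES
  n = 33: C(33, 5) = 237336; 237336 < 262144? YES
  n = 34: C(34, 5) = 278256; 278256 < 262144? NO
  n = 35: C(35, 5) = 324632; 324632 < 262144? NO
  n = 36: C(36, 5) = 376992; 376992 < 262144? NO
The largest n with C(n, 5) < 262144 is n = 33 (where E[X] = 29667/32768 ≈ 0.90536). Hence R_4(5) > 33, i.e. R_4(5) ≥ 34.

Largest n = 33; hence R_4(5) > 33.


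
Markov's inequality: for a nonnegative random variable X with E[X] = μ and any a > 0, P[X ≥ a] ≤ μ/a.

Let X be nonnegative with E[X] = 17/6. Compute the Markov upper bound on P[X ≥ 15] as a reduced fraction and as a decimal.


μ = E[X] = 17/6, a = 15.
Markov: P[X ≥ 15] ≤ μ/a = (17/6)/15 = 17/90.
Numerically: ≈ 0.18889.
(Since a = 15 > μ = 2.83333, the bound 17/90 is < 1 and informative.)

P[X ≥ 15] ≤ 17/90 ≈ 0.18889.


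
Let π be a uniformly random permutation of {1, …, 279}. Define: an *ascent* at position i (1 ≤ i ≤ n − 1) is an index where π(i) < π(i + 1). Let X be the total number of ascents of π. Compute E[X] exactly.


Write X = Σ X_I over i = 1, …, 278, with X_I the indicator of one ascent.
There are 278 indicators.
For each fixed i, the pair (π(i), π(i+1)) is a uniformly random ordered pair of distinct values from {1, …, 279}; by symmetry P[π(i) < π(i+1)] = 1/2.
By linearity: E[X] = 278 · (1/2) = (279 − 1) · (1/2) = 139 ≈ 139.00000.

E[X] = 139 = 139.00000.


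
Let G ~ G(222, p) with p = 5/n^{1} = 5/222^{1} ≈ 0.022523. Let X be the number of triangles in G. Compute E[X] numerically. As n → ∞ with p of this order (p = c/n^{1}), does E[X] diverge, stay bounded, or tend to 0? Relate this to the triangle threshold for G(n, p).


Number of potential triangles: C(222, 3) = 1798940.
Each occurs with probability p³ ≈ (0.022523)³ ≈ 1.1424865e-05.
By linearity: E[X] = C(222, 3)·p³ ≈ 1798940 · 1.1424865e-05 ≈ 20.55265.
Here α = 1, so p = 5/n is exactly at the triangle threshold p ~ 1/n. Asymptotically E[X] → c³/6 = 5³/6 = 125/6 ≈ 20.83333, a bounded constant. In this regime the triangle count is asymptotically Poisson(c³/6).

E[X] ≈ 20.55265; in regime p = Θ(1/n^{1}) E[X] stays bounded (at the triangle threshold p ~ 1/n).


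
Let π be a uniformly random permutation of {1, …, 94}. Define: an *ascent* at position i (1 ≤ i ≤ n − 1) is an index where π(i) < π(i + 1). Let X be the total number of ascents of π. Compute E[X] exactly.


Write X = Σ X_I over i = 1, …, 93, with X_I the indicator of one ascent.
There are 93 indicators.
For each fixed i, the pair (π(i), π(i+1)) is a uniformly random ordered pair of distinct values from {1, …, 94}; by symmetry P[π(i) < π(i+1)] = 1/2.
By linearity: E[X] = 93 · (1/2) = (94 − 1) · (1/2) = 93/2 ≈ 46.500000.

E[X] = 93/2 = 46.500000.


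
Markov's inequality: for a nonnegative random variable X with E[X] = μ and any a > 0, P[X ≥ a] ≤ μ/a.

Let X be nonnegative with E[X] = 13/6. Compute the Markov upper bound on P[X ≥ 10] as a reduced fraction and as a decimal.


μ = E[X] = 13/6, a = 10.
Markov: P[X ≥ 10] ≤ μ/a = (13/6)/10 = 13/60.
Numerically: ≈ 0.2167.
(Since a = 10 > μ = 2.1667, the bound 13/60 is < 1 and informative.)

P[X ≥ 10] ≤ 13/60 ≈ 0.2167.


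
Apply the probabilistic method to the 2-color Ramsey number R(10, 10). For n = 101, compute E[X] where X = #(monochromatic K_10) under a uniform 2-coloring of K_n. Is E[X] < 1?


E[X] = C(101, 10) · 2^{1 − 45} = 19212541264840 · 2^{−44} = 19212541264840/17592186044416.
As a reduced fraction: E[X] = 2401567658105/2199023255552 ≈ 1.092107.
Is E[X] < 1? NO.
Since E[X] ≥ 1, the first-moment bound is inconclusive at n = 101; it does NOT by itself certify R(10, 10) > 101.

E[X] = 2401567658105/2199023255552 ≈ 1.092107; E[X] ≥ 1; first-moment method inconclusive here.


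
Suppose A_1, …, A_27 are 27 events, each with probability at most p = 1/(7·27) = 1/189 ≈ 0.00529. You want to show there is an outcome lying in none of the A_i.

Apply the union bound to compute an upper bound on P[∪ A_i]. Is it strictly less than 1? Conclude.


Union bound: P[∪_{i=1}^{27} A_i] ≤ Σ_i P[A_i] ≤ 27·p = 27·(1/189) = 1/7.
Numerically: 1/7 ≈ 0.14286.
Is 1/7 < 1? YES.
Since P[∪ A_i] ≤ 1/7 < 1, the complement has P[∩ A_i^c] ≥ 1 − 1/7 = 6/7 > 0, so some outcome avoids every A_i.

27·p = 1/7 ≈ 0.14286; existence CERTIFIED by the union bound.


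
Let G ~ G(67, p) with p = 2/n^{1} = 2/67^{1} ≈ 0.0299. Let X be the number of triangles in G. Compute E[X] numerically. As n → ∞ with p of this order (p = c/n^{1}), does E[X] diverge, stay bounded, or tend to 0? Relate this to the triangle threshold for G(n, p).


Number of potential triangles: C(67, 3) = 47905.
Each occurs with probability p³ ≈ (0.0299)³ ≈ 2.65990e-05.
By linearity: E[X] = C(67, 3)·p³ ≈ 47905 · 2.65990e-05 ≈ 1.274.
Here α = 1, so p = 2/n is exactly at the triangle threshold p ~ 1/n. Asymptotically E[X] → c³/6 = 2³/6 = 4/3 ≈ 1.333, a bounded constant. In this regime the triangle count is asymptotically Poisson(c³/6).

E[X] ≈ 1.274; in regime p = Θ(1/n^{1}) E[X] stays bounded (at the triangle threshold p ~ 1/n).


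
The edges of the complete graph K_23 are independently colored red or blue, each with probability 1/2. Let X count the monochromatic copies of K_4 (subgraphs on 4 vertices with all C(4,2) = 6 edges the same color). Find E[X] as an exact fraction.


Let X = Σ_S X_S over the C(23, 4) = 8855 subsets S of size 4, where X_S = 1 if the K_4 on S is monochromatic.
For a fixed S, the K_4 on S has C(4, 2) = 6 edges. P[all 6 edges red] = (1/2)^6, and likewise for blue, so P[monochromatic] = 2·(1/2)^6 = 2^{1 − 6} = 1/32.
By linearity: E[X] = C(23, 4) · 2^{1 − 6} = 8855 · 1/32 = 8855/32.
Numerically: E[X] ≈ 276.718750.

E[X] = C(23,4)·2^(1−C(4,2)) = 8855/32 ≈ 276.718750.


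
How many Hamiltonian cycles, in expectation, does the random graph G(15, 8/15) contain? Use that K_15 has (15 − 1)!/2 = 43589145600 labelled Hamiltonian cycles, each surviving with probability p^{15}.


K_15 has (15 − 1)!/2 = 43589145600 labelled Hamiltonian cycles.
For each such Hamiltonian cycle H, let X_H = 1 if all 15 edges of H are present in G. Then P[X_H = 1] = p^{15} = (8/15)^{15} = 35184372088832/437893890380859375.
Summing the indicators: E[X] = Σ_H E[X_H] = 43589145600 · p^{15} = 43589145600 · 35184372088832/437893890380859375 = 252453780711880523776/72081298828125.
Numerically: E[X] ≈ 3.5023e+06.

E[X] = 43589145600 · (8/15)^{15} = 252453780711880523776/72081298828125 ≈ 3.5023e+06.


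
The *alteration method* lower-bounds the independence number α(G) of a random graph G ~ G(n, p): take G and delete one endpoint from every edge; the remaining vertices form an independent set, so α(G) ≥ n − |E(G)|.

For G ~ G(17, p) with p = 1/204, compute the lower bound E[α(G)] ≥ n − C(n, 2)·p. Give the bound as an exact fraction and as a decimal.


E[|E(G)|] = C(17, 2)·p = 136 · (1/204) = 2/3.
E[α(G)] ≥ n − E[|E(G)|] = 17 − 2/3 = 49/3.
Numerically: ≈ 16.3333.
(This is only a lower bound; the true E[α(G)] may be larger.)

E[α(G)] ≥ 49/3 ≈ 16.3333.


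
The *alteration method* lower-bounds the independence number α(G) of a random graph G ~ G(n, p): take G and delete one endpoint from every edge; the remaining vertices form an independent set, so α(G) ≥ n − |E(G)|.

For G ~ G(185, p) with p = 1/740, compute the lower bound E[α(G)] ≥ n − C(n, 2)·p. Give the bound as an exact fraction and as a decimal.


E[|E(G)|] = C(185, 2)·p = 17020 · (1/740) = 23.
E[α(G)] ≥ n − E[|E(G)|] = 185 − 23 = 162.
Numerically: ≈ 162.00000.
(This is only a lower bound; the true E[α(G)] may be larger.)

E[α(G)] ≥ 162 ≈ 162.00000.


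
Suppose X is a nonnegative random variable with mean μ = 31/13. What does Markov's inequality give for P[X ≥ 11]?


μ = E[X] = 31/13, a = 11.
Markov: P[X ≥ 11] ≤ μ/a = (31/13)/11 = 31/143.
Numerically: ≈ 0.21678.
(Since a = 11 > μ = 2.38462, the bound 31/143 is < 1 and informative.)

P[X ≥ 11] ≤ 31/143 ≈ 0.21678.


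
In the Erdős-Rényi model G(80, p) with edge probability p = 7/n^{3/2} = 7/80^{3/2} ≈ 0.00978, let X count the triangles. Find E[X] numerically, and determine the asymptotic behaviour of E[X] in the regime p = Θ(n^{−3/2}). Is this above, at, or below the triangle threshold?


Number of potential triangles: C(80, 3) = 82160.
Each occurs with probability p³ ≈ (0.00978)³ ≈ 9.36244e-07.
By linearity: E[X] = C(80, 3)·p³ ≈ 82160 · 9.36244e-07 ≈ 0.077.
Since α = 3/2 > 1, p = c/n^{3/2} = o(1/n) is below the triangle threshold p ~ 1/n. Asymptotically E[X] ~ (c³/6)·n^{3(1−α)} = (7³/6)·n^{-1.5} → 0, so by Markov's inequality G has no triangles w.h.p.

E[X] ≈ 0.077; in regime p = Θ(1/n^{3/2}) E[X] tends to 0 (below the triangle threshold p ~ 1/n).


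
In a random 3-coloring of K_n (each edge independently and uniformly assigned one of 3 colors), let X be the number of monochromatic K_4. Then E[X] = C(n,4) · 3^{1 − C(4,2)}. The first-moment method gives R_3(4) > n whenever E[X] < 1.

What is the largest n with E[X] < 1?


We need C(n, 4) · 3^{1 − 6} < 1, i.e. C(n, 4) < 3^{6 − 1} = 243.
Check values of n near the boundary:
  n = 5: C(5, 4) = 5; 5 < 243? YES
  n = 6: C(6, 4) = 15; 15 < 243? YES
  n = 7: C(7, 4) = 35; 35 < 243? YES
  n = 8: C(8, 4) = 70; 70 < 243? YES
  n = 9: C(9, 4) = 126; 126 < 243? YES
  n = 10: C(10, 4) = 210; 210 < 243? YES
  n = 11: C(11, 4) = 330; 330 < 243? NO
  n = 12: C(12, 4) = 495; 495 < 243? NO
The largest n with C(n, 4) < 243 is n = 10 (where E[X] = 70/81 ≈ 0.864). Hence R_3(4) > 10, i.e. R_3(4) ≥ 11.

Largest n = 10; hence R_3(4) > 10.


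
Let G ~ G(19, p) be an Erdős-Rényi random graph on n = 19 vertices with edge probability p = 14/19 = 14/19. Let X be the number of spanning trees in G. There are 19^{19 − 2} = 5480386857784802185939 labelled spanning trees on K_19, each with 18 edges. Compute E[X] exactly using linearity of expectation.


K_19 has 19^{19 − 2} = 5480386857784802185939 labelled spanning trees.
For each such spanning tree H, let X_H = 1 if all 18 edges of H are present in G. Then P[X_H = 1] = p^{18} = (14/19)^{18} = 426878854210636742656/104127350297911241532841.
By linearity: E[X] = Σ_H E[X_H] = 5480386857784802185939 · p^{18} = 5480386857784802185939 · 426878854210636742656/104127350297911241532841 = 426878854210636742656/19.
Numerically: E[X] ≈ 2.24673e+19.

E[X] = 5480386857784802185939 · (14/19)^{18} = 426878854210636742656/19 ≈ 2.24673e+19.


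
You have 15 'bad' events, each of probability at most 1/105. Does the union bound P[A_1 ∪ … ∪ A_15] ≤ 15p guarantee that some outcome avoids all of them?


Union bound: P[∪_{i=1}^{15} A_i] ≤ Σ_i P[A_i] ≤ 15·p = 15·(1/105) = 1/7.
Numerically: 1/7 ≈ 0.143.
Is 1/7 < 1? YES.
Since P[∪ A_i] ≤ 1/7 < 1, the complement has P[∩ A_i^c] ≥ 1 − 1/7 = 6/7 > 0, so some outcome avoids every A_i.

15·p = 1/7 ≈ 0.143; existence CERTIFIED by the union bound.


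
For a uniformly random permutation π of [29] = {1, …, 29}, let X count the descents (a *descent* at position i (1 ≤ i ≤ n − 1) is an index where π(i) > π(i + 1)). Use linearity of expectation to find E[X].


Write X = Σ X_I over i = 1, …, 28, with X_I the indicator of one descent.
There are 28 indicators.
For each fixed i, the pair (π(i), π(i+1)) is a uniformly random ordered pair of distinct values from {1, …, 29}; by symmetry P[π(i) > π(i+1)] = 1/2.
By linearity: E[X] = 28 · (1/2) = (29 − 1) · (1/2) = 14 ≈ 14.00000.

E[X] = 14 = 14.00000.


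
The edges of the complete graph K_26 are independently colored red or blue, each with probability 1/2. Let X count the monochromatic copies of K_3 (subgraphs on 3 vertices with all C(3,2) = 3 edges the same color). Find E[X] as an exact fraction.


Let X = Σ_S X_S over the C(26, 3) = 2600 subsets S of size 3, where X_S = 1 if the K_3 on S is monochromatic.
For a fixed S, the K_3 on S has C(3, 2) = 3 edges. P[all 3 edges red] = (1/2)^3, and likewise for blue, so P[monochromatic] = 2·(1/2)^3 = 2^{1 − 3} = 1/4.
Summing: E[X] = C(26, 3) · 2^{1 − 3} = 2600 · 1/4 = 650.
Numerically: E[X] ≈ 650.00000.

E[X] = C(26,3)·2^(1−C(3,2)) = 650 ≈ 650.00000.


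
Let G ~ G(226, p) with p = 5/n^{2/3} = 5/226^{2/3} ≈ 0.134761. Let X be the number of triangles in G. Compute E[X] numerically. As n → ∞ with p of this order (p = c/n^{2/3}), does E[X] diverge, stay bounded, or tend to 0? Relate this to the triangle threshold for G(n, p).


Number of potential triangles: C(226, 3) = 1898400.
Each occurs with probability p³ ≈ (0.134761)³ ≈ 2.44733339e-03.
By linearity: E[X] = C(226, 3)·p³ ≈ 1898400 · 2.44733339e-03 ≈ 4646.017699.
Since α = 2/3 < 1, p = c/n^{2/3} ≫ 1/n is above the triangle threshold p ~ 1/n. Asymptotically E[X] ~ (c³/6)·n^{3(1−α)} = (5³/6)·n^{1} → ∞; triangles are abundant w.h.p.

E[X] ≈ 4646.017699; in regime p = Θ(1/n^{2/3}) E[X] diverges (above the triangle threshold p ~ 1/n).


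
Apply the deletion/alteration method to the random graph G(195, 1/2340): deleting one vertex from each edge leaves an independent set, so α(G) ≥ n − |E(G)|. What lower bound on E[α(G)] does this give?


E[|E(G)|] = C(195, 2)·p = 18915 · (1/2340) = 97/12.
E[α(G)] ≥ n − E[|E(G)|] = 195 − 97/12 = 2243/12.
Numerically: ≈ 186.916667.
(This is only a lower bound; the true E[α(G)] may be larger.)

E[α(G)] ≥ 2243/12 ≈ 186.916667.


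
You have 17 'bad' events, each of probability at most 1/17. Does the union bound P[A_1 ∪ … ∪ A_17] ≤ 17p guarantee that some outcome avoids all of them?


Union bound: P[∪_{i=1}^{17} A_i] ≤ Σ_i P[A_i] ≤ 17·p = 17·(1/17) = 1.
Numerically: 1 ≈ 1.000000.
Is 1 < 1? NO.
Since the bound 1 is ≥ 1, the union bound is uninformative here; it does NOT by itself certify existence.

17·p = 1 ≈ 1.000000; existence NOT certified by the union bound.


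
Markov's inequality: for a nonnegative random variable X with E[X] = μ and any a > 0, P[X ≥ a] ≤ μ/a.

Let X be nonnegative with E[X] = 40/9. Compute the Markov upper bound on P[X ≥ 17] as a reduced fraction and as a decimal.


μ = E[X] = 40/9, a = 17.
Markov: P[X ≥ 17] ≤ μ/a = (40/9)/17 = 40/153.
Numerically: ≈ 0.26144.
(Since a = 17 > μ = 4.44444, the bound 40/153 is < 1 and informative.)

P[X ≥ 17] ≤ 40/153 ≈ 0.26144.


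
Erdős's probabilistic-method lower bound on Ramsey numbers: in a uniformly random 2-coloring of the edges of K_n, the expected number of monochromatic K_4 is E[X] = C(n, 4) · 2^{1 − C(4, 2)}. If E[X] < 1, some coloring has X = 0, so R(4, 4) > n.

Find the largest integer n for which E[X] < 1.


We need C(n, 4) · 2^{1 − 6} < 1, i.e. C(n, 4) < 2^{6 − 1} = 32.
Check values of n near the boundary:
  n = 4: C(4, 4) = 1; 1 < 32? YES
  n = 5: C(5, 4) = 5; 5 < 32? YES
  n = 6: C(6, 4) = 15; 15 < 32? YES
  n = 7: C(7, 4) = 35; 35 < 32? NO
  n = 8: C(8, 4) = 70; 70 < 32? NO
  n = 9: C(9, 4) = 126; 126 < 32? NO
The largest n with C(n, 4) < 32 is n = 6 (where E[X] = 15/32 ≈ 0.469). Hence R(4, 4) > 6, i.e. R(4, 4) ≥ 7.

Largest n = 6; hence R(4, 4) > 6.
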